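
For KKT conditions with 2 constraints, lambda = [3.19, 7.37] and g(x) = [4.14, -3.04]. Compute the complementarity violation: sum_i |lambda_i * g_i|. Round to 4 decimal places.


KKT complementary slackness check:
lambda_1 * g_1 = 3.19 * 4.14 = 13.2066
lambda_2 * g_2 = 7.37 * -3.04 = -22.4048
Total violation = 13.2066 + 22.4048 = 35.6114


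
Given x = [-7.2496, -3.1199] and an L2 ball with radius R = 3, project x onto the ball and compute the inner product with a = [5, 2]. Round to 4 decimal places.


Step 1: Compute ||x|| (intermediates to 6 decimals).
||x|| = sqrt((-7.2496)^2 + (-3.1199)^2) = 7.892432
Step 2: Project.
Since ||x|| > R, scale = R/||x|| = 3/7.892432 = 0.380111, proj(x) = scale * x
proj(x) = [-2.755653, -1.185908]
Step 3: Dot product.
a^T * proj(x) = 5*(-2.755653) + 2*(-1.185908) = -16.1501


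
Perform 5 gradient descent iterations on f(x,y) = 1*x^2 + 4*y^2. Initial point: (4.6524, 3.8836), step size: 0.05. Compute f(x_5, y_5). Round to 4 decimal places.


Gradient descent on f(x,y) = 1*x^2 + 4*y^2.
Starting point: (4.6524, 3.8836), alpha = 0.05
Step 1: grad_x = 2*1*4.6524 = 9.3048, grad_y = 2*4*3.8836 = 31.0688
  x_1 = 4.6524 - 0.05*9.3048 = 4.1872
  y_1 = 3.8836 - 0.05*31.0688 = 2.3302
Step 2: grad_x = 2*1*4.1872 = 8.3743, grad_y = 2*4*2.3302 = 18.6413
  x_2 = 4.1872 - 0.05*8.3743 = 3.7684
  y_2 = 2.3302 - 0.05*18.6413 = 1.3981
Step 3: grad_x = 2*1*3.7684 = 7.5369, grad_y = 2*4*1.3981 = 11.1848
  x_3 = 3.7684 - 0.05*7.5369 = 3.3916
  y_3 = 1.3981 - 0.05*11.1848 = 0.8389
Step 4: grad_x = 2*1*3.3916 = 6.7832, grad_y = 2*4*0.8389 = 6.7109
  x_4 = 3.3916 - 0.05*6.7832 = 3.0524
  y_4 = 0.8389 - 0.05*6.7109 = 0.5033
Step 5: grad_x = 2*1*3.0524 = 6.1049, grad_y = 2*4*0.5033 = 4.0265
  x_5 = 3.0524 - 0.05*6.1049 = 2.7472
  y_5 = 0.5033 - 0.05*4.0265 = 0.302
f(2.7472, 0.302) = 1*2.7472^2 + 4*0.302^2 = 7.9119


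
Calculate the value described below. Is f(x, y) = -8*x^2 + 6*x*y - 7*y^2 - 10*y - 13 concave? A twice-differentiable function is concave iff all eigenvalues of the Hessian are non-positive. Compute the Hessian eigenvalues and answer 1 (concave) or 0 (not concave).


The Hessian of f(x,y) = -8*x^2 + 6*x*y - 7*y^2 - 10*y - 13 is:
H = [[-16, 6], [6, -14]]
Trace = -16 - 14 = -30
Determinant = -16*-14 - (6)^2 = 188
Discriminant = (-30)^2 - 4*188 = 148.0
Eigenvalues: lambda_1 = -21.0828, lambda_2 = -8.9172
The function is concave.

1


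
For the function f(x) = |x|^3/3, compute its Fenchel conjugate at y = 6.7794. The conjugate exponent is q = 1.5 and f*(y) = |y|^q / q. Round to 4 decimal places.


The conjugate exponent q satisfies 1/p + 1/q = 1.
p = 3, so q = 3/(3 - 1) = 1.5
|y|^q = 6.7794^1.5 = 17.6517
f*(6.7794) = 17.6517 / 1.5 = 11.7678


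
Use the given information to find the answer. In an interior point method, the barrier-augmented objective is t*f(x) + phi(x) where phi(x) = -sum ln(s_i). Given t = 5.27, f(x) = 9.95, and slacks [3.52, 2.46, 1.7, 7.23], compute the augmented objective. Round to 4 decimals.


Step 1: Compute log-barrier.
ln values: [1.2585, 0.9002, 0.5306, 1.9782]
phi = -(1.2585 + 0.9002 + 0.5306 + 1.9782) = -4.6675
Step 2: Compute augmented objective.
t*f(x) = 5.27*9.95 = 52.4365
Total = 52.4365 - 4.6675 = 47.769


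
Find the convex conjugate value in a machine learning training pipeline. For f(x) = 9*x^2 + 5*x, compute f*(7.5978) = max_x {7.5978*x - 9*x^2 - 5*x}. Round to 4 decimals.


f*(y) = sup_x {y*x - a*x^2 - b*x} = sup_x {(y-b)*x - a*x^2}
FOC: (y - b) - 2a*x = 0 => x* = (y - b)/(2a)
x* = (7.5978 - 5)/(2*9) = 0.1443
f*(7.5978) = (y-b)^2/(4a) = (7.5978 - 5)^2/(4*9)
= 6.7486/36 = 0.1875


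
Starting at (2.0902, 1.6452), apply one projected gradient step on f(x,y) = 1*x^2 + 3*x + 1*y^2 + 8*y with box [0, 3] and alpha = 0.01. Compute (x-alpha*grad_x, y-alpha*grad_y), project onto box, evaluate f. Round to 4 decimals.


Step 1: Compute gradient at (2.0902, 1.6452).
grad_x = 2*1*2.0902 + 3 = 7.1804
grad_y = 2*1*1.6452 + 8 = 11.2904
Step 2: Gradient step.
x_raw = 2.0902 - 0.01*7.1804 = 2.0184
y_raw = 1.6452 - 0.01*11.2904 = 1.5323
Step 3: Project onto [0, 3].
x_proj = clip(2.0184) = 2.0184
y_proj = clip(1.5323) = 1.5323
Step 4: Evaluate f.
f(2.0184, 1.5323) = 24.7354


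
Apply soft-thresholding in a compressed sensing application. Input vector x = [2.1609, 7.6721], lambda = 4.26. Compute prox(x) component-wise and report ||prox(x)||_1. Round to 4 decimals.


Soft-thresholding with lambda = 4.26:
prox(2.1609) = sign(2.1609)*max(|2.1609| - 4.26, 0) = 0.0
prox(7.6721) = sign(7.6721)*max(|7.6721| - 4.26, 0) = 3.4121
prox(x) = [0.0, 3.4121]
||prox(x)||_1 = 0.0 + 3.4121 = 3.4121


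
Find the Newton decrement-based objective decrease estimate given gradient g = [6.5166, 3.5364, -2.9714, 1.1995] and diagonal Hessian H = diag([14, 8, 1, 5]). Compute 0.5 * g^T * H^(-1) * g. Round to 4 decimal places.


Step 1: H is diagonal, so H^(-1) * g = [0.4655, 0.4421, -2.9714, 0.2399].
Step 2: g^T H^(-1) g = sum_i g_i^2 / H_ii
  = (6.5166)^2/14 + (3.5364)^2/8 + (-2.9714)^2/1 + (1.1995)^2/5
  = 3.0333 + 1.5633 + 8.8292 + 0.2878 = 13.7135
Step 3: Objective decrease = 0.5 * g^T H^(-1) g = 6.8568


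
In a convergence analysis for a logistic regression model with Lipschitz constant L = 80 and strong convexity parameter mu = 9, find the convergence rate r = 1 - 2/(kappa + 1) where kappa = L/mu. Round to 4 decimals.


Step 1: Compute the condition number.
kappa = L/mu = 80/9 = 8.8889
Step 2: Compute the convergence rate.
r = 1 - 2/(kappa + 1) = 1 - 2*mu/(L + mu) = (L - mu)/(L + mu) = 71/89 = 0.7978


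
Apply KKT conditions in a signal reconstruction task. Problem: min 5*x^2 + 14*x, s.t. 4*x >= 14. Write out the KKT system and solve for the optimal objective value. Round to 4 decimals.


Step 1: Try lambda = 0 (constraint inactive).
x_unc = -14/(2*5) = -1.4
Check: 4*-1.4 = -5.6 < 14 -- violated!
Step 2: Constraint must be active: 4*x = 14
x* = 14/4 = 3.5
lambda = (2*5*3.5 + 14)/4 = 12.25
Step 3: Compute optimal value.
f(x*) = 5*3.5^2 + 14*3.5 = 110.25


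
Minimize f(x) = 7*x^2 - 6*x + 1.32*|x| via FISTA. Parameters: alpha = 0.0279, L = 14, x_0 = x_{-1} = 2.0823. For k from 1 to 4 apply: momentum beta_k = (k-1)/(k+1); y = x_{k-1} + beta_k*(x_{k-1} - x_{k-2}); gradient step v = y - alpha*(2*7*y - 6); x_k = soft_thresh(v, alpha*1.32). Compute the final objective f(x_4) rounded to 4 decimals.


FISTA on f(x) = 7*x^2 - 6*x + 1.32*|x|
L = 14, alpha = 0.0279
Iteration 1: beta = 0.0, y = 2.0823 + 0.0*(2.0823 - 2.0823) = 2.0823
  grad(y) = 23.1522, v = y - alpha*grad = 1.4364
  prox(v) = soft_thresh(1.4364, 0.0368) = 1.3995
Iteration 2: beta = 0.3333, y = 1.3995 + 0.3333*(1.3995 - 2.0823) = 1.1719
  grad(y) = 10.4071, v = y - alpha*grad = 0.8816
  prox(v) = soft_thresh(0.8816, 0.0368) = 0.8447
Iteration 3: beta = 0.5, y = 0.8447 + 0.5*(0.8447 - 1.3995) = 0.5674
  grad(y) = 1.943, v = y - alpha*grad = 0.5131
  prox(v) = soft_thresh(0.5131, 0.0368) = 0.4763
Iteration 4: beta = 0.6, y = 0.4763 + 0.6*(0.4763 - 0.8447) = 0.2553
  grad(y) = -2.4263, v = y - alpha*grad = 0.323
  prox(v) = soft_thresh(0.323, 0.0368) = 0.2861
f(x_4) = 7*0.2861^2 - 6*0.2861 + 1.32*|0.2861| = -0.766


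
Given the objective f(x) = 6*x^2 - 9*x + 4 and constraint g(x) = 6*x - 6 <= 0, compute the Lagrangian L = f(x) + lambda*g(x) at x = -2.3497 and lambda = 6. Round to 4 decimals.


Step 1: Evaluate f(x).
f(-2.3497) = 6*(-2.3497)^2 - 9*(-2.3497) + 4 = 58.2738
Step 2: Evaluate g(x).
g(-2.3497) = 6*-2.3497 - 6 = -20.0982
Step 3: Compute Lagrangian.
L = 58.2738 + 6*-20.0982 = -62.3154


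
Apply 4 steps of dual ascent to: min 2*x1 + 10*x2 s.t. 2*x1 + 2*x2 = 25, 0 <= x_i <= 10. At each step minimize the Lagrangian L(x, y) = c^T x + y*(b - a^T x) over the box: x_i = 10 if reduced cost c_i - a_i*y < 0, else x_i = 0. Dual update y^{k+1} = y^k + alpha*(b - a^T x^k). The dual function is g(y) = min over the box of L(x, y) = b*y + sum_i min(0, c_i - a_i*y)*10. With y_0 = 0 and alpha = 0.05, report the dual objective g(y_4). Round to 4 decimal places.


Dual ascent for LP: min 2*x1 + 10*x2, 2*x1 + 2*x2 = 25, 0 <= x_i <= 10
Step 1: y^k = 0.0, reduced costs: (2.0, 10.0)
  x^k = (0.0, 0.0), subgradient = b - a^T x = 25.0
  y^{k+1} = 0.0 + 0.05*25.0 = 1.25
Step 2: y^k = 1.25, reduced costs: (-0.5, 7.5)
  x^k = (10.0, 0.0), subgradient = b - a^T x = 5.0
  y^{k+1} = 1.25 + 0.05*5.0 = 1.5
Step 3: y^k = 1.5, reduced costs: (-1.0, 7.0)
  x^k = (10.0, 0.0), subgradient = b - a^T x = 5.0
  y^{k+1} = 1.5 + 0.05*5.0 = 1.75
Step 4: y^k = 1.75, reduced costs: (-1.5, 6.5)
  x^k = (10.0, 0.0), subgradient = b - a^T x = 5.0
  y^{k+1} = 1.75 + 0.05*5.0 = 2.0
Dual objective at y_4 = 2.0: reduced costs (-2.0, 6.0), box minimizer x = (10.0, 0.0)
g(y_4) = b*y + (c1 - a1*y)*x1 + (c2 - a2*y)*x2 = 25*2.0 + (-2.0)*10.0 + 6.0*0.0 = 50.0 - 20.0 + 0.0 = 30.0


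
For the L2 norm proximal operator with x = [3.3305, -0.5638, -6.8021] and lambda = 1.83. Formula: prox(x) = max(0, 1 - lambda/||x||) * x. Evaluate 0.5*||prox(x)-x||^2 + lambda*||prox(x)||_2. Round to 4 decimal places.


Step 1: Compute ||x||.
||x|| = 7.5946
Step 2: Compute scaling factor.
scale = max(0, 1 - 1.83/7.5946) = 0.759
Step 3: prox(x) = [2.528, -0.4279, -5.1631]
||prox(x)|| = 5.7646
Step 4: Proximal objective.
0.5*||prox-x||^2 = 1.6745
lambda*||prox|| = 10.5492
Total = 12.2238


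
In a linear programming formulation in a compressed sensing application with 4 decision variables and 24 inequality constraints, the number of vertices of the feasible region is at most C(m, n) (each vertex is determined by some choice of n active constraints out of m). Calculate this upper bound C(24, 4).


Each vertex corresponds to some choice of n active constraints out of m, so the number of vertices is at most C(m, n) = m! / (n!(m-n)!).
m = 24, n = 4
Numerator: 24 * 23 * 22 * 21
Denominator: 4! = 24
C(24, 4) = 10626


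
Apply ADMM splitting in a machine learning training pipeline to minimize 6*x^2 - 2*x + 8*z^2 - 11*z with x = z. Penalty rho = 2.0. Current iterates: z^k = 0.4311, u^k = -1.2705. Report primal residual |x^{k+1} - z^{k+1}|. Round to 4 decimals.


ADMM iteration with rho = 2.0, z^k = 0.4311, u^k = -1.2705
Step 1: x-update.
Minimize 6*x^2 - 2*x + (2.0/2)*(x - 0.4311 - 1.2705)^2
FOC: (2*6 + 2.0)*x = 2 + 2.0*(0.4311 + 1.2705)
x^{k+1} = 0.3859
Step 2: z-update.
Minimize 8*z^2 - 11*z + (2.0/2)*(0.3859 - z - 1.2705)^2
FOC: (2*8 + 2.0)*z = 11 + 2.0*(0.3859 - 1.2705)
z^{k+1} = 0.5128
Step 3: u-update.
u^{k+1} = -1.2705 + 0.3859 - 0.5128 = -1.3974
Step 4: Primal residual = |0.3859 - 0.5128| = 0.1269


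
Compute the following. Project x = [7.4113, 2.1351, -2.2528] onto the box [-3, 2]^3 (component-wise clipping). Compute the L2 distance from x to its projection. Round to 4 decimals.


Project each component onto [-3, 2].
clip(7.4113) = 2.0, clip(2.1351) = 2.0, clip(-2.2528) = -2.2528
Projection = [2.0, 2.0, -2.2528]
Squared diffs: [29.2822, 0.0183, 0.0]
Distance = sqrt(29.3005) = 5.413


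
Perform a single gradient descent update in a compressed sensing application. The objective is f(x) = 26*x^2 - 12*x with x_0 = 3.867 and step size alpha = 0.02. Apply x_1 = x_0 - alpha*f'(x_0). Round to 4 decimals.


We compute the gradient at x_0 and apply the update.
f'(x) = 52*x - 12
f'(3.867) = 52*3.867 - 12 = 189.084
x_1 = 3.867 - 0.02*189.084 = 0.0853


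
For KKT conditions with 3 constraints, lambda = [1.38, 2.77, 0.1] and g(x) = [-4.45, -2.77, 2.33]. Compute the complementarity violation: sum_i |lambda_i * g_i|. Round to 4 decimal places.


KKT complementary slackness check:
lambda_1 * g_1 = 1.38 * -4.45 = -6.141
lambda_2 * g_2 = 2.77 * -2.77 = -7.6729
lambda_3 * g_3 = 0.1 * 2.33 = 0.233
Total violation = 6.141 + 7.6729 + 0.233 = 14.0469


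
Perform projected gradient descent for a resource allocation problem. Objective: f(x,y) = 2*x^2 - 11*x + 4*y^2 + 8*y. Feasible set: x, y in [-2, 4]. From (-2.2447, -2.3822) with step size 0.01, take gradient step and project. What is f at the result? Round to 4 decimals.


Step 1: Compute gradient at (-2.2447, -2.3822).
grad_x = 2*2*-2.2447 - 11 = -19.9788
grad_y = 2*4*-2.3822 + 8 = -11.0576
Step 2: Gradient step.
x_raw = -2.2447 - 0.01*-19.9788 = -2.0449
y_raw = -2.3822 - 0.01*-11.0576 = -2.2716
Step 3: Project onto [-2, 4].
x_proj = clip(-2.0449) = -2.0
y_proj = clip(-2.2716) = -2.0
Step 4: Evaluate f.
f(-2.0, -2.0) = 30.0


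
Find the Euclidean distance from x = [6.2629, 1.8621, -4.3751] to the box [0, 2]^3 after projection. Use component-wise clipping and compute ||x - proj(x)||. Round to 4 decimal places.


Project each component onto [0, 2].
clip(6.2629) = 2.0, clip(1.8621) = 1.8621, clip(-4.3751) = 0.0
Projection = [2.0, 1.8621, 0.0]
Squared diffs: [18.1723, 0.0, 19.1415]
Distance = sqrt(37.3138) = 6.1085


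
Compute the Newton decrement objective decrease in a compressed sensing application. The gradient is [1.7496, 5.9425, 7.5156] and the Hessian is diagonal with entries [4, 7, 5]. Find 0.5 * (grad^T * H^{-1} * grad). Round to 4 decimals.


Step 1: H is diagonal, so H^(-1) * g = [0.4374, 0.8489, 1.5031].
Step 2: g^T H^(-1) g = sum_i g_i^2 / H_ii
  = (1.7496)^2/4 + (5.9425)^2/7 + (7.5156)^2/5
  = 0.7653 + 5.0448 + 11.2968 = 17.1069
Step 3: Objective decrease = 0.5 * g^T H^(-1) g = 8.5534


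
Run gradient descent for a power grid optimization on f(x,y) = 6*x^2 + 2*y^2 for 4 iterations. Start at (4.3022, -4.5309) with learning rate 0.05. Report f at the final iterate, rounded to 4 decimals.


Gradient descent on f(x,y) = 6*x^2 + 2*y^2.
Starting point: (4.3022, -4.5309), alpha = 0.05
Step 1: grad_x = 2*6*4.3022 = 51.6264, grad_y = 2*2*-4.5309 = -18.1236
  x_1 = 4.3022 - 0.05*51.6264 = 1.7209
  y_1 = -4.5309 - 0.05*-18.1236 = -3.6247
Step 2: grad_x = 2*6*1.7209 = 20.6506, grad_y = 2*2*-3.6247 = -14.4989
  x_2 = 1.7209 - 0.05*20.6506 = 0.6884
  y_2 = -3.6247 - 0.05*-14.4989 = -2.8998
Step 3: grad_x = 2*6*0.6884 = 8.2602, grad_y = 2*2*-2.8998 = -11.5991
  x_3 = 0.6884 - 0.05*8.2602 = 0.2753
  y_3 = -2.8998 - 0.05*-11.5991 = -2.3198
Step 4: grad_x = 2*6*0.2753 = 3.3041, grad_y = 2*2*-2.3198 = -9.2793
  x_4 = 0.2753 - 0.05*3.3041 = 0.1101
  y_4 = -2.3198 - 0.05*-9.2793 = -1.8559
f(0.1101, -1.8559) = 6*0.1101^2 + 2*(-1.8559)^2 = 6.9612


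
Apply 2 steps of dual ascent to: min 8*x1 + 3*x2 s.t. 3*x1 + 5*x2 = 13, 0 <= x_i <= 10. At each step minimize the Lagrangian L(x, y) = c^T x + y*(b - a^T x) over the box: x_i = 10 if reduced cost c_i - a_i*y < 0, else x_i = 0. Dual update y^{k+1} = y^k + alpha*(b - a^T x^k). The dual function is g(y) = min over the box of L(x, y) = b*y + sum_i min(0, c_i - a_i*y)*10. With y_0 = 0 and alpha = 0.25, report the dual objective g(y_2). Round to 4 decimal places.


Dual ascent for LP: min 8*x1 + 3*x2, 3*x1 + 5*x2 = 13, 0 <= x_i <= 10
Step 1: y^k = 0.0, reduced costs: (8.0, 3.0)
  x^k = (0.0, 0.0), subgradient = b - a^T x = 13.0
  y^{k+1} = 0.0 + 0.25*13.0 = 3.25
Step 2: y^k = 3.25, reduced costs: (-1.75, -13.25)
  x^k = (10.0, 10.0), subgradient = b - a^T x = -67.0
  y^{k+1} = 3.25 + 0.25*-67.0 = -13.5
Dual objective at y_2 = -13.5: reduced costs (48.5, 70.5), box minimizer x = (0.0, 0.0)
g(y_2) = b*y + (c1 - a1*y)*x1 + (c2 - a2*y)*x2 = 13*(-13.5) + 48.5*0.0 + 70.5*0.0 = -175.5 + 0.0 + 0.0 = -175.5


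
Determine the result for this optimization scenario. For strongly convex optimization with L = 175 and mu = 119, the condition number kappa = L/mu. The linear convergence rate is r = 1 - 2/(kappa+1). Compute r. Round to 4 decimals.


Step 1: Compute the condition number.
kappa = L/mu = 175/119 = 1.4706
Step 2: Compute the convergence rate.
r = 1 - 2/(kappa + 1) = 1 - 2*mu/(L + mu) = (L - mu)/(L + mu) = 56/294 = 0.1905


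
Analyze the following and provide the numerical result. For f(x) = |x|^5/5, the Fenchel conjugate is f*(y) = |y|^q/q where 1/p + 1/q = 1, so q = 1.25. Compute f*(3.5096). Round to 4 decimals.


The conjugate exponent q satisfies 1/p + 1/q = 1.
p = 5, so q = 5/(5 - 1) = 1.25
|y|^q = 3.5096^1.25 = 4.8037
f*(3.5096) = 4.8037 / 1.25 = 3.8429


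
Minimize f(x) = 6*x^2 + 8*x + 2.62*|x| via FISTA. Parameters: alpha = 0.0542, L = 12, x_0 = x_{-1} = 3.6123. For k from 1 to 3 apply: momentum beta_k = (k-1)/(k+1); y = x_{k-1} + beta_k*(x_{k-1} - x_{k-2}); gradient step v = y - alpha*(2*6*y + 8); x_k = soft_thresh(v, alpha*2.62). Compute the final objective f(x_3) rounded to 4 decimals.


FISTA on f(x) = 6*x^2 + 8*x + 2.62*|x|
L = 12, alpha = 0.0542
Iteration 1: beta = 0.0, y = 3.6123 + 0.0*(3.6123 - 3.6123) = 3.6123
  grad(y) = 51.3476, v = y - alpha*grad = 0.8293
  prox(v) = soft_thresh(0.8293, 0.142) = 0.6873
Iteration 2: beta = 0.3333, y = 0.6873 + 0.3333*(0.6873 - 3.6123) = -0.2878
  grad(y) = 4.5469, v = y - alpha*grad = -0.5342
  prox(v) = soft_thresh(-0.5342, 0.142) = -0.3922
Iteration 3: beta = 0.5, y = -0.3922 + 0.5*(-0.3922 - 0.6873) = -0.9319
  grad(y) = -3.1831, v = y - alpha*grad = -0.7594
  prox(v) = soft_thresh(-0.7594, 0.142) = -0.6174
f(x_3) = 6*(-0.6174)^2 + 8*(-0.6174) + 2.62*|-0.6174| = -1.0345


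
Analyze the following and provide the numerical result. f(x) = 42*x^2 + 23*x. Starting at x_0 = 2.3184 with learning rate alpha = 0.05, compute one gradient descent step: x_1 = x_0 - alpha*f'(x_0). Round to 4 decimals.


We compute the gradient at x_0 and apply the update.
f'(x) = 84*x + 23
f'(2.3184) = 84*2.3184 + 23 = 217.7456
x_1 = 2.3184 - 0.05*217.7456 = -8.5689


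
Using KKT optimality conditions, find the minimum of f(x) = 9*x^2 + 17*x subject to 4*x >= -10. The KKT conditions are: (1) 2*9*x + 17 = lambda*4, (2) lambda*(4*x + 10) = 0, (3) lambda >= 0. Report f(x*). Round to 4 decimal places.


Step 1: Try lambda = 0 (constraint inactive).
Stationarity: 2*9*x + 17 = 0
x* = -17/(2*9) = -17/18 = -0.9444 (rounded; the exact value -17/18 is used below)
Check constraint: 4*-0.9444 = -3.7776 >= -10 -- satisfied.
Step 2: Compute optimal value.
f(x*) = 9*(-17/18)^2 + 17*(-17/18) = -8.0278


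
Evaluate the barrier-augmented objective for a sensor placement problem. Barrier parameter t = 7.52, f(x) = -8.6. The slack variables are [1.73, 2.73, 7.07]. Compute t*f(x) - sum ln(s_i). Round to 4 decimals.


Step 1: Compute log-barrier.
ln values: [0.5481, 1.0043, 1.9559]
phi = -(0.5481 + 1.0043 + 1.9559) = -3.5083
Step 2: Compute augmented objective.
t*f(x) = 7.52*-8.6 = -64.672
Total = -64.672 - 3.5083 = -68.1803


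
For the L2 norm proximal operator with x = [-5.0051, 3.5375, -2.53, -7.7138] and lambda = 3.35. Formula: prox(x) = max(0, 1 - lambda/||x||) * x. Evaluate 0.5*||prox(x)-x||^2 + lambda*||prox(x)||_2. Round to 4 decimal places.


Step 1: Compute ||x||.
||x|| = 10.1719
Step 2: Compute scaling factor.
scale = max(0, 1 - 3.35/10.1719) = 0.6707
Step 3: prox(x) = [-3.3567, 2.3725, -1.6968, -5.1734]
||prox(x)|| = 6.8219
Step 4: Proximal objective.
0.5*||prox-x||^2 = 5.6113
lambda*||prox|| = 22.8534
Total = 28.4648


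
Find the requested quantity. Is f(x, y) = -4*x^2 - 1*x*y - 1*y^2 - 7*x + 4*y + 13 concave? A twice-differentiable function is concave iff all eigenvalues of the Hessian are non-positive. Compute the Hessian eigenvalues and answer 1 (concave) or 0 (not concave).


The Hessian of f(x,y) = -4*x^2 - 1*x*y - 1*y^2 - 7*x + 4*y + 13 is:
H = [[-8, -1], [-1, -2]]
Trace = -8 - 2 = -10
Determinant = -8*-2 - (-1)^2 = 15
Discriminant = (-10)^2 - 4*15 = 40.0
Eigenvalues: lambda_1 = -8.1623, lambda_2 = -1.8377
The function is concave.

1


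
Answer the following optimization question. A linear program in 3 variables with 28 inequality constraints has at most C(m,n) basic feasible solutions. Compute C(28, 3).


Each vertex corresponds to some choice of n active constraints out of m, so the number of vertices is at most C(m, n) = m! / (n!(m-n)!).
m = 28, n = 3
Numerator: 28 * 27 * 26
Denominator: 3! = 6
C(28, 3) = 3276


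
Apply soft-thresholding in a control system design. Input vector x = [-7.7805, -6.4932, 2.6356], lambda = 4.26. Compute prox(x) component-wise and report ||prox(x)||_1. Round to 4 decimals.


Soft-thresholding with lambda = 4.26:
prox(-7.7805) = sign(-7.7805)*max(|-7.7805| - 4.26, 0) = -3.5205
prox(-6.4932) = sign(-6.4932)*max(|-6.4932| - 4.26, 0) = -2.2332
prox(2.6356) = sign(2.6356)*max(|2.6356| - 4.26, 0) = 0.0
prox(x) = [-3.5205, -2.2332, 0.0]
||prox(x)||_1 = 3.5205 + 2.2332 + 0.0 = 5.7537


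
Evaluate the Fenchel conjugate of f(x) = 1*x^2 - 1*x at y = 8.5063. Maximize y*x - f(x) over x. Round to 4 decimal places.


f*(y) = sup_x {y*x - a*x^2 - b*x} = sup_x {(y-b)*x - a*x^2}
FOC: (y - b) - 2a*x = 0 => x* = (y - b)/(2a)
x* = (8.5063 + 1)/(2*1) = 4.7532
f*(8.5063) = (y-b)^2/(4a) = (8.5063 + 1)^2/(4*1)
= 90.3697/4 = 22.5924


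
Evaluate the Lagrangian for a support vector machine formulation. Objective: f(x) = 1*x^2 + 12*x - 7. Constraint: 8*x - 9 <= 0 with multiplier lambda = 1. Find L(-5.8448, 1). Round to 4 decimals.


Step 1: Evaluate f(x).
f(-5.8448) = 1*(-5.8448)^2 + 12*(-5.8448) - 7 = -42.9759
Step 2: Evaluate g(x).
g(-5.8448) = 8*-5.8448 - 9 = -55.7584
Step 3: Compute Lagrangian.
L = -42.9759 + 1*-55.7584 = -98.7343


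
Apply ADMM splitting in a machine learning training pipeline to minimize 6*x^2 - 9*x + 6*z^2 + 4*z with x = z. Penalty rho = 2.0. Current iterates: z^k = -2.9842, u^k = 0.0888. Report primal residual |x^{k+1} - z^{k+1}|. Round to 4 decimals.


ADMM iteration with rho = 2.0, z^k = -2.9842, u^k = 0.0888
Step 1: x-update.
Minimize 6*x^2 - 9*x + (2.0/2)*(x + 2.9842 + 0.0888)^2
FOC: (2*6 + 2.0)*x = 9 + 2.0*(-2.9842 - 0.0888)
x^{k+1} = 0.2039
Step 2: z-update.
Minimize 6*z^2 + 4*z + (2.0/2)*(0.2039 - z + 0.0888)^2
FOC: (2*6 + 2.0)*z = -4 + 2.0*(0.2039 + 0.0888)
z^{k+1} = -0.2439
Step 3: u-update.
u^{k+1} = 0.0888 + 0.2039 + 0.2439 = 0.5366
Step 4: Primal residual = |0.2039 + 0.2439| = 0.4478


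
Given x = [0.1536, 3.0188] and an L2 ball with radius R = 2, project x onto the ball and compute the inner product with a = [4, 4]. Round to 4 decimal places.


Step 1: Compute ||x|| (intermediates to 6 decimals).
||x|| = sqrt(0.1536^2 + 3.0188^2) = 3.022705
Step 2: Project.
Since ||x|| > R, scale = R/||x|| = 2/3.022705 = 0.661659, proj(x) = scale * x
proj(x) = [0.101631, 1.997416]
Step 3: Dot product.
a^T * proj(x) = 4*0.101631 + 4*1.997416 = 8.3962


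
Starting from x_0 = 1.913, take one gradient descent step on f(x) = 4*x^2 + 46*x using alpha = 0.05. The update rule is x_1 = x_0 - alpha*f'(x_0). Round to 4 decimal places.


We compute the gradient at x_0 and apply the update.
f'(x) = 8*x + 46
f'(1.913) = 8*1.913 + 46 = 61.304
x_1 = 1.913 - 0.05*61.304 = -1.1522


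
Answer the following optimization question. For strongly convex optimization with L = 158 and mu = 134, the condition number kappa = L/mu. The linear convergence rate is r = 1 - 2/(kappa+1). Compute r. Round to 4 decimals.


Step 1: Compute the condition number.
kappa = L/mu = 158/134 = 1.1791
Step 2: Compute the convergence rate.
r = 1 - 2/(kappa + 1) = 1 - 2*mu/(L + mu) = (L - mu)/(L + mu) = 24/292 = 0.0822


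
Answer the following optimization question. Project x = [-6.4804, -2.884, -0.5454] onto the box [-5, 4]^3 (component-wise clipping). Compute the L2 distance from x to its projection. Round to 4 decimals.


Project each component onto [-5, 4].
clip(-6.4804) = -5.0, clip(-2.884) = -2.884, clip(-0.5454) = -0.5454
Projection = [-5.0, -2.884, -0.5454]
Squared diffs: [2.1916, 0.0, 0.0]
Distance = sqrt(2.1916) = 1.4804


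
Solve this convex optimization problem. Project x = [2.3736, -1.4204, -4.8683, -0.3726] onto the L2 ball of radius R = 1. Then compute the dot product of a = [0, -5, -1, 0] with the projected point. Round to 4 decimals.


Step 1: Compute ||x|| (intermediates to 6 decimals).
||x|| = sqrt(2.3736^2 + (-1.4204)^2 + (-4.8683)^2 + (-0.3726)^2) = 5.611657
Step 2: Project.
Since ||x|| > R, scale = R/||x|| = 1/5.611657 = 0.1782, proj(x) = scale * x
proj(x) = [0.422976, -0.253115, -0.867531, -0.066397]
Step 3: Dot product.
a^T * proj(x) = 0*0.422976 - 5*(-0.253115) - 1*(-0.867531) + 0*(-0.066397) = 2.1331


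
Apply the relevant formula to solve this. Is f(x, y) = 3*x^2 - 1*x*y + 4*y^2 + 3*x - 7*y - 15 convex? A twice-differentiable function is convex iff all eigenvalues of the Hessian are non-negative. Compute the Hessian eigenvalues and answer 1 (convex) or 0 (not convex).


The Hessian of f(x,y) = 3*x^2 - 1*x*y + 4*y^2 + 3*x - 7*y - 15 is:
H = [[6, -1], [-1, 8]]
Trace = 6 + 8 = 14
Determinant = 6*8 - (-1)^2 = 47
Discriminant = (14)^2 - 4*47 = 8.0
Eigenvalues: lambda_1 = 5.5858, lambda_2 = 8.4142
The function is convex.

1


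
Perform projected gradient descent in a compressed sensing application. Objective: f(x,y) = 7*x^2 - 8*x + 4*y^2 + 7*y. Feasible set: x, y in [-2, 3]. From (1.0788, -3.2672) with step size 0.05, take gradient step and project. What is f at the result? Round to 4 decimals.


Step 1: Compute gradient at (1.0788, -3.2672).
grad_x = 2*7*1.0788 - 8 = 7.1032
grad_y = 2*4*-3.2672 + 7 = -19.1376
Step 2: Gradient step.
x_raw = 1.0788 - 0.05*7.1032 = 0.7236
y_raw = -3.2672 - 0.05*-19.1376 = -2.3103
Step 3: Project onto [-2, 3].
x_proj = clip(0.7236) = 0.7236
y_proj = clip(-2.3103) = -2.0
Step 4: Evaluate f.
f(0.7236, -2.0) = -0.1235


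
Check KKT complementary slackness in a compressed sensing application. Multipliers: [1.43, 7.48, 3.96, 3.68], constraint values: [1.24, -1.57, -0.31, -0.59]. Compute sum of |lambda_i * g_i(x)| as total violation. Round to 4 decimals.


KKT complementary slackness check:
lambda_1 * g_1 = 1.43 * 1.24 = 1.7732
lambda_2 * g_2 = 7.48 * -1.57 = -11.7436
lambda_3 * g_3 = 3.96 * -0.31 = -1.2276
lambda_4 * g_4 = 3.68 * -0.59 = -2.1712
Total violation = 1.7732 + 11.7436 + 1.2276 + 2.1712 = 16.9156


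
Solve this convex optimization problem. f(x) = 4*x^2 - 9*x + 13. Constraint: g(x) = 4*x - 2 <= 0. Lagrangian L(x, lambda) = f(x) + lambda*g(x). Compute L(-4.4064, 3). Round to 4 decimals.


Step 1: Evaluate f(x).
f(-4.4064) = 4*(-4.4064)^2 - 9*(-4.4064) + 13 = 130.323
Step 2: Evaluate g(x).
g(-4.4064) = 4*-4.4064 - 2 = -19.6256
Step 3: Compute Lagrangian.
L = 130.323 + 3*-19.6256 = 71.4462


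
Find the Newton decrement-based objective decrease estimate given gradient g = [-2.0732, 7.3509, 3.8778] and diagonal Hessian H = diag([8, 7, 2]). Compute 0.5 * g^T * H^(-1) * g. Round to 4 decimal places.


Step 1: H is diagonal, so H^(-1) * g = [-0.2592, 1.0501, 1.9389].
Step 2: g^T H^(-1) g = sum_i g_i^2 / H_ii
  = (-2.0732)^2/8 + (7.3509)^2/7 + (3.8778)^2/2
  = 0.5373 + 7.7194 + 7.5187 = 15.7753
Step 3: Objective decrease = 0.5 * g^T H^(-1) g = 7.8877


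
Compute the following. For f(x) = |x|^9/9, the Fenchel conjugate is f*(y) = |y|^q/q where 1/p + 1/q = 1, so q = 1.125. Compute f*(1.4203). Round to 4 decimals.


The conjugate exponent q satisfies 1/p + 1/q = 1.
p = 9, so q = 9/(9 - 1) = 1.125
|y|^q = 1.4203^1.125 = 1.484
f*(1.4203) = 1.484 / 1.125 = 1.3191


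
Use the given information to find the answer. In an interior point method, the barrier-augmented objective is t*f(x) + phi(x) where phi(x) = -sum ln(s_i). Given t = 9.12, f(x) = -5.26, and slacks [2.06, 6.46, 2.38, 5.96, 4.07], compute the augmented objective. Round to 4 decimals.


Step 1: Compute log-barrier.
ln values: [0.7227, 1.8656, 0.8671, 1.7851, 1.4036]
phi = -(0.7227 + 1.8656 + 0.8671 + 1.7851 + 1.4036) = -6.6441
Step 2: Compute augmented objective.
t*f(x) = 9.12*-5.26 = -47.9712
Total = -47.9712 - 6.6441 = -54.6153


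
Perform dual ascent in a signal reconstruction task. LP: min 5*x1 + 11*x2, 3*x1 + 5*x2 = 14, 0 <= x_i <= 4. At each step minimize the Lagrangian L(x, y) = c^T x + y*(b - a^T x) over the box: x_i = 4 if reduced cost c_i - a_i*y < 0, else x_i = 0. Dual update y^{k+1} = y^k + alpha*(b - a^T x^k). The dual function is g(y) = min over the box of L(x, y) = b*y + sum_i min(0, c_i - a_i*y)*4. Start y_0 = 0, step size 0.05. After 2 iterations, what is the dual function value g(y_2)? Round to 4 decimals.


Dual ascent for LP: min 5*x1 + 11*x2, 3*x1 + 5*x2 = 14, 0 <= x_i <= 4
Step 1: y^k = 0.0, reduced costs: (5.0, 11.0)
  x^k = (0.0, 0.0), subgradient = b - a^T x = 14.0
  y^{k+1} = 0.0 + 0.05*14.0 = 0.7
Step 2: y^k = 0.7, reduced costs: (2.9, 7.5)
  x^k = (0.0, 0.0), subgradient = b - a^T x = 14.0
  y^{k+1} = 0.7 + 0.05*14.0 = 1.4
Dual objective at y_2 = 1.4: reduced costs (0.8, 4.0), box minimizer x = (0.0, 0.0)
g(y_2) = b*y + (c1 - a1*y)*x1 + (c2 - a2*y)*x2 = 14*1.4 + 0.8*0.0 + 4.0*0.0 = 19.6 + 0.0 + 0.0 = 19.6


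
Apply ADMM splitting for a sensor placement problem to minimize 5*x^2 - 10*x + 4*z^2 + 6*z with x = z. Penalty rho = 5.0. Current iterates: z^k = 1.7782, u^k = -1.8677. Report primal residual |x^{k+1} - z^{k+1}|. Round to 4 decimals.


ADMM iteration with rho = 5.0, z^k = 1.7782, u^k = -1.8677
Step 1: x-update.
Minimize 5*x^2 - 10*x + (5.0/2)*(x - 1.7782 - 1.8677)^2
FOC: (2*5 + 5.0)*x = 10 + 5.0*(1.7782 + 1.8677)
x^{k+1} = 1.882
Step 2: z-update.
Minimize 4*z^2 + 6*z + (5.0/2)*(1.882 - z - 1.8677)^2
FOC: (2*4 + 5.0)*z = -6 + 5.0*(1.882 - 1.8677)
z^{k+1} = -0.4561
Step 3: u-update.
u^{k+1} = -1.8677 + 1.882 + 0.4561 = 0.4703
Step 4: Primal residual = |1.882 + 0.4561| = 2.338


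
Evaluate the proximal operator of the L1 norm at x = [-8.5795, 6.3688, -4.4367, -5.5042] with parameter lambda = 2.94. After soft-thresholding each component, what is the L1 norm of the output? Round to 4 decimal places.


Soft-thresholding with lambda = 2.94:
prox(-8.5795) = sign(-8.5795)*max(|-8.5795| - 2.94, 0) = -5.6395
prox(6.3688) = sign(6.3688)*max(|6.3688| - 2.94, 0) = 3.4288
prox(-4.4367) = sign(-4.4367)*max(|-4.4367| - 2.94, 0) = -1.4967
prox(-5.5042) = sign(-5.5042)*max(|-5.5042| - 2.94, 0) = -2.5642
prox(x) = [-5.6395, 3.4288, -1.4967, -2.5642]
||prox(x)||_1 = 5.6395 + 3.4288 + 1.4967 + 2.5642 = 13.1292


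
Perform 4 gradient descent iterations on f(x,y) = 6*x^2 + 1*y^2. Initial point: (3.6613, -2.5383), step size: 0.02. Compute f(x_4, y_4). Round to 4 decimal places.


Gradient descent on f(x,y) = 6*x^2 + 1*y^2.
Starting point: (3.6613, -2.5383), alpha = 0.02
Step 1: grad_x = 2*6*3.6613 = 43.9356, grad_y = 2*1*-2.5383 = -5.0766
  x_1 = 3.6613 - 0.02*43.9356 = 2.7826
  y_1 = -2.5383 - 0.02*-5.0766 = -2.4368
Step 2: grad_x = 2*6*2.7826 = 33.3911, grad_y = 2*1*-2.4368 = -4.8735
  x_2 = 2.7826 - 0.02*33.3911 = 2.1148
  y_2 = -2.4368 - 0.02*-4.8735 = -2.3393
Step 3: grad_x = 2*6*2.1148 = 25.3772, grad_y = 2*1*-2.3393 = -4.6786
  x_3 = 2.1148 - 0.02*25.3772 = 1.6072
  y_3 = -2.3393 - 0.02*-4.6786 = -2.2457
Step 4: grad_x = 2*6*1.6072 = 19.2867, grad_y = 2*1*-2.2457 = -4.4915
  x_4 = 1.6072 - 0.02*19.2867 = 1.2215
  y_4 = -2.2457 - 0.02*-4.4915 = -2.1559
f(1.2215, -2.1559) = 6*1.2215^2 + 1*(-2.1559)^2 = 13.6001


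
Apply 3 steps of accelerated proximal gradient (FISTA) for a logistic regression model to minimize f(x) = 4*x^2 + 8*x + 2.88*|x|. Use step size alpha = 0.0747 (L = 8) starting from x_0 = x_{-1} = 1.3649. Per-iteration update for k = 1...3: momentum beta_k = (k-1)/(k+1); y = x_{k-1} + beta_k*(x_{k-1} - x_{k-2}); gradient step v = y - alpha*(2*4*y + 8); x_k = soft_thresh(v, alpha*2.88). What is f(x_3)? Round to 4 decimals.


FISTA on f(x) = 4*x^2 + 8*x + 2.88*|x|
L = 8, alpha = 0.0747
Iteration 1: beta = 0.0, y = 1.3649 + 0.0*(1.3649 - 1.3649) = 1.3649
  grad(y) = 18.9192, v = y - alpha*grad = -0.0484
  prox(v) = soft_thresh(-0.0484, 0.2151) = 0.0
Iteration 2: beta = 0.3333, y = 0.0 + 0.3333*(0.0 - 1.3649) = -0.455
  grad(y) = 4.3603, v = y - alpha*grad = -0.7807
  prox(v) = soft_thresh(-0.7807, 0.2151) = -0.5655
Iteration 3: beta = 0.5, y = -0.5655 + 0.5*(-0.5655 - 0.0) = -0.8483
  grad(y) = 1.2135, v = y - alpha*grad = -0.939
  prox(v) = soft_thresh(-0.939, 0.2151) = -0.7238
f(x_3) = 4*(-0.7238)^2 + 8*(-0.7238) + 2.88*|-0.7238| = -1.6103


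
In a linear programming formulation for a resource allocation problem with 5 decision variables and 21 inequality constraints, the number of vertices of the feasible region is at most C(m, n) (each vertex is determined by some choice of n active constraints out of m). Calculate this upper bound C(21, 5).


Each vertex corresponds to some choice of n active constraints out of m, so the number of vertices is at most C(m, n) = m! / (n!(m-n)!).
m = 21, n = 5
Numerator: 21 * 20 * 19 * 18 * 17
Denominator: 5! = 120
C(21, 5) = 20349


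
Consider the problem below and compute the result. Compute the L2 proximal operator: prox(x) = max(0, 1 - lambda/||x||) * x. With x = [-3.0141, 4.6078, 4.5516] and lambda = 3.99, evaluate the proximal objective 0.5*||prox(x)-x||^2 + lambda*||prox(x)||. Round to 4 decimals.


Step 1: Compute ||x||.
||x|| = 7.1438
Step 2: Compute scaling factor.
scale = max(0, 1 - 3.99/7.1438) = 0.4415
Step 3: prox(x) = [-1.3306, 2.0342, 2.0094]
||prox(x)|| = 3.1538
Step 4: Proximal objective.
0.5*||prox-x||^2 = 7.9601
lambda*||prox|| = 12.5837
Total = 20.5437


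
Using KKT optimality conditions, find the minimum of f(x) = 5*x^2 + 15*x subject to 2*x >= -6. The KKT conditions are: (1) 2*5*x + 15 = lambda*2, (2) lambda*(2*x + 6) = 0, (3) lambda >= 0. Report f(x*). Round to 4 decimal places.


Step 1: Try lambda = 0 (constraint inactive).
Stationarity: 2*5*x + 15 = 0
x* = -15/(2*5) = -1.5
Check constraint: 2*-1.5 = -3.0 >= -6 -- satisfied.
Step 2: Compute optimal value.
f(x*) = 5*(-1.5)^2 + 15*(-1.5) = -11.25


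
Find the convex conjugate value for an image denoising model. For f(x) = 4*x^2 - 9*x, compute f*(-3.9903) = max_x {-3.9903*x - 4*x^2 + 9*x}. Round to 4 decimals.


f*(y) = sup_x {y*x - a*x^2 - b*x} = sup_x {(y-b)*x - a*x^2}
FOC: (y - b) - 2a*x = 0 => x* = (y - b)/(2a)
x* = (-3.9903 + 9)/(2*4) = 0.6262
f*(-3.9903) = (y-b)^2/(4a) = (-3.9903 + 9)^2/(4*4)
= 25.0971/16 = 1.5686


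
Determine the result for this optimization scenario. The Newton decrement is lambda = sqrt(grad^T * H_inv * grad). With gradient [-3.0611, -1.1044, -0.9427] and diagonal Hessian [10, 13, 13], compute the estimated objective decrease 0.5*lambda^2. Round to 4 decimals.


Step 1: H is diagonal, so H^(-1) * g = [-0.3061, -0.085, -0.0725].
Step 2: g^T H^(-1) g = sum_i g_i^2 / H_ii
  = (-3.0611)^2/10 + (-1.1044)^2/13 + (-0.9427)^2/13
  = 0.937 + 0.0938 + 0.0684 = 1.0992
Step 3: Objective decrease = 0.5 * g^T H^(-1) g = 0.5496


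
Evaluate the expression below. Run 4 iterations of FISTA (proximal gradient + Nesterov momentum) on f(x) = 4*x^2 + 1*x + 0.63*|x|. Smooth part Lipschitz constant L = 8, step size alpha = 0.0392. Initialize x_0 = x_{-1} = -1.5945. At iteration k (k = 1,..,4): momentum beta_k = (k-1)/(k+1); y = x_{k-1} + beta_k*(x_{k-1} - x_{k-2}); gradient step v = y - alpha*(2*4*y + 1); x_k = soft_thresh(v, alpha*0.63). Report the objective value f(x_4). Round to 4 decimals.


FISTA on f(x) = 4*x^2 + 1*x + 0.63*|x|
L = 8, alpha = 0.0392
Iteration 1: beta = 0.0, y = -1.5945 + 0.0*(-1.5945 + 1.5945) = -1.5945
  grad(y) = -11.756, v = y - alpha*grad = -1.1337
  prox(v) = soft_thresh(-1.1337, 0.0247) = -1.109
Iteration 2: beta = 0.3333, y = -1.109 + 0.3333*(-1.109 + 1.5945) = -0.9471
  grad(y) = -6.577, v = y - alpha*grad = -0.6893
  prox(v) = soft_thresh(-0.6893, 0.0247) = -0.6646
Iteration 3: beta = 0.5, y = -0.6646 + 0.5*(-0.6646 + 1.109) = -0.4424
  grad(y) = -2.5395, v = y - alpha*grad = -0.3429
  prox(v) = soft_thresh(-0.3429, 0.0247) = -0.3182
Iteration 4: beta = 0.6, y = -0.3182 + 0.6*(-0.3182 + 0.6646) = -0.1103
  grad(y) = 0.1173, v = y - alpha*grad = -0.1149
  prox(v) = soft_thresh(-0.1149, 0.0247) = -0.0902
f(x_4) = 4*(-0.0902)^2 + 1*(-0.0902) + 0.63*|-0.0902| = -0.0008


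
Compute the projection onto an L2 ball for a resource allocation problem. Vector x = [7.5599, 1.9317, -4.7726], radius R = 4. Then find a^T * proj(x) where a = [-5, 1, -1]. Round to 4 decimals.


Step 1: Compute ||x|| (intermediates to 6 decimals).
||x|| = sqrt(7.5599^2 + 1.9317^2 + (-4.7726)^2) = 9.146653
Step 2: Project.
Since ||x|| > R, scale = R/||x|| = 4/9.146653 = 0.437318, proj(x) = scale * x
proj(x) = [3.30608, 0.844767, -2.087144]
Step 3: Dot product.
a^T * proj(x) = -5*3.30608 + 1*0.844767 - 1*(-2.087144) = -13.5985


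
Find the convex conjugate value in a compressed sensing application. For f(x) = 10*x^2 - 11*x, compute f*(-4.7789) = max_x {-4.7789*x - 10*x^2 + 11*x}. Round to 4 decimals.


f*(y) = sup_x {y*x - a*x^2 - b*x} = sup_x {(y-b)*x - a*x^2}
FOC: (y - b) - 2a*x = 0 => x* = (y - b)/(2a)
x* = (-4.7789 + 11)/(2*10) = 0.3111
f*(-4.7789) = (y-b)^2/(4a) = (-4.7789 + 11)^2/(4*10)
= 38.7021/40 = 0.9676


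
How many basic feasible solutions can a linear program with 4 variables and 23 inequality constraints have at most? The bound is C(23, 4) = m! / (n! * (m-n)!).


Each vertex corresponds to some choice of n active constraints out of m, so the number of vertices is at most C(m, n) = m! / (n!(m-n)!).
m = 23, n = 4
Numerator: 23 * 22 * 21 * 20
Denominator: 4! = 24
C(23, 4) = 8855


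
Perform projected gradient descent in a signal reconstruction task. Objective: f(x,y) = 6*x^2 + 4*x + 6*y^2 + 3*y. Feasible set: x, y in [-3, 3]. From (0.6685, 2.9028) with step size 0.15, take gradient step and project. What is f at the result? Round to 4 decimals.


Step 1: Compute gradient at (0.6685, 2.9028).
grad_x = 2*6*0.6685 + 4 = 12.022
grad_y = 2*6*2.9028 + 3 = 37.8336
Step 2: Gradient step.
x_raw = 0.6685 - 0.15*12.022 = -1.1348
y_raw = 2.9028 - 0.15*37.8336 = -2.7722
Step 3: Project onto [-3, 3].
x_proj = clip(-1.1348) = -1.1348
y_proj = clip(-2.7722) = -2.7722
Step 4: Evaluate f.
f(-1.1348, -2.7722) = 40.9826


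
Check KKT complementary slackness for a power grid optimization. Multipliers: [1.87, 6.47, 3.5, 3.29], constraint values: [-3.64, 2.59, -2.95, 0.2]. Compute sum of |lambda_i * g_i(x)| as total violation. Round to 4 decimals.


KKT complementary slackness check:
lambda_1 * g_1 = 1.87 * -3.64 = -6.8068
lambda_2 * g_2 = 6.47 * 2.59 = 16.7573
lambda_3 * g_3 = 3.5 * -2.95 = -10.325
lambda_4 * g_4 = 3.29 * 0.2 = 0.658
Total violation = 6.8068 + 16.7573 + 10.325 + 0.658 = 34.5471


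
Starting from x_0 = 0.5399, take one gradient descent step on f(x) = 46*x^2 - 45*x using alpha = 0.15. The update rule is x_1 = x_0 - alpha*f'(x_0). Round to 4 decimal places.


We compute the gradient at x_0 and apply the update.
f'(x) = 92*x - 45
f'(0.5399) = 92*0.5399 - 45 = 4.6708
x_1 = 0.5399 - 0.15*4.6708 = -0.1607


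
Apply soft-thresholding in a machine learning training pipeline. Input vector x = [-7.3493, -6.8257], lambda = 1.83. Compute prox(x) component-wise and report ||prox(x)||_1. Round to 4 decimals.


Soft-thresholding with lambda = 1.83:
prox(-7.3493) = sign(-7.3493)*max(|-7.3493| - 1.83, 0) = -5.5193
prox(-6.8257) = sign(-6.8257)*max(|-6.8257| - 1.83, 0) = -4.9957
prox(x) = [-5.5193, -4.9957]
||prox(x)||_1 = 5.5193 + 4.9957 = 10.515


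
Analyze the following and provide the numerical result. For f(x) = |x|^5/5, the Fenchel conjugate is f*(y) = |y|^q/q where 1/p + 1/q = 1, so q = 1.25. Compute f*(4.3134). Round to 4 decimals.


The conjugate exponent q satisfies 1/p + 1/q = 1.
p = 5, so q = 5/(5 - 1) = 1.25
|y|^q = 4.3134^1.25 = 6.2162
f*(4.3134) = 6.2162 / 1.25 = 4.973


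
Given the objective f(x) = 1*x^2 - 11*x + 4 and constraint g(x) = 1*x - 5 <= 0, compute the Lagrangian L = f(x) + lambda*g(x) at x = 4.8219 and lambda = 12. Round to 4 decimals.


Step 1: Evaluate f(x).
f(4.8219) = 1*4.8219^2 - 11*4.8219 + 4 = -25.7902
Step 2: Evaluate g(x).
g(4.8219) = 1*4.8219 - 5 = -0.1781
Step 3: Compute Lagrangian.
L = -25.7902 + 12*-0.1781 = -27.9274


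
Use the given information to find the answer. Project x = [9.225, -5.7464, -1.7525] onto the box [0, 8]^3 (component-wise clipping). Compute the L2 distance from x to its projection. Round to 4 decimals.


Project each component onto [0, 8].
clip(9.225) = 8.0, clip(-5.7464) = 0.0, clip(-1.7525) = 0.0
Projection = [8.0, 0.0, 0.0]
Squared diffs: [1.5006, 33.0211, 3.0713]
Distance = sqrt(37.593) = 6.1313


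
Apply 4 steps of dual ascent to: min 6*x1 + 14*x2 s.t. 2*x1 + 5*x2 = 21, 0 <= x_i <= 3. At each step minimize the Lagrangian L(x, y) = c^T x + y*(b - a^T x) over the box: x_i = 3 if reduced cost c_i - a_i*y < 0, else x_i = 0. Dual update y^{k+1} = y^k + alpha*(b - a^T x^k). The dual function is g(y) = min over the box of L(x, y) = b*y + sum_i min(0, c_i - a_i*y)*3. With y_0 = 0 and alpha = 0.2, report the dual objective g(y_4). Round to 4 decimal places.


Dual ascent for LP: min 6*x1 + 14*x2, 2*x1 + 5*x2 = 21, 0 <= x_i <= 3
Step 1: y^k = 0.0, reduced costs: (6.0, 14.0)
  x^k = (0.0, 0.0), subgradient = b - a^T x = 21.0
  y^{k+1} = 0.0 + 0.2*21.0 = 4.2
Step 2: y^k = 4.2, reduced costs: (-2.4, -7.0)
  x^k = (3.0, 3.0), subgradient = b - a^T x = 0.0
  y^{k+1} = 4.2 + 0.2*0.0 = 4.2
Step 3: y^k = 4.2, reduced costs: (-2.4, -7.0)
  x^k = (3.0, 3.0), subgradient = b - a^T x = 0.0
  y^{k+1} = 4.2 + 0.2*0.0 = 4.2
Step 4: y^k = 4.2, reduced costs: (-2.4, -7.0)
  x^k = (3.0, 3.0), subgradient = b - a^T x = 0.0
  y^{k+1} = 4.2 + 0.2*0.0 = 4.2
Dual objective at y_4 = 4.2: reduced costs (-2.4, -7.0), box minimizer x = (3.0, 3.0)
g(y_4) = b*y + (c1 - a1*y)*x1 + (c2 - a2*y)*x2 = 21*4.2 + (-2.4)*3.0 + (-7.0)*3.0 = 88.2 - 7.2 - 21.0 = 60.0
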